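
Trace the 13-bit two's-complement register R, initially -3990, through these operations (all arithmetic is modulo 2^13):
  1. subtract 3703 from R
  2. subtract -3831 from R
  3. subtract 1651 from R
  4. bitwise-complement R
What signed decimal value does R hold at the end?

Start: R = -3990 = 1000001101010.
R = -3990 − 3703 = -7693; wraps to 499 = 0000111110011
R = 499 − (-3831) = 4330; wraps to -3862 = 1000011101010
R = -3862 − 1651 = -5513; wraps to 2679 = 0101001110111
R = NOT 0101001110111 = 1010110001000 = -2680

-2680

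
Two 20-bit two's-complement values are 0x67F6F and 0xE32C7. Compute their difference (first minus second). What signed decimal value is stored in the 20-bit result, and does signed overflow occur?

-504664; overflow

0x67F6F = 01100111111101101111 = 425839 (signed)
0xE32C7 = 11100011001011000111 = -118073 (signed)
Subtract via negate-and-add: invert 11100011001011000111 + 1 = 00011100110100111001 (i.e. 118073).
  01100111111101101111
+ 00011100110100111001
= 10000100110010101000
Result 10000100110010101000: MSB = 1 → 543912 − 1048576 = -504664.
Both addends (after negating the subtrahend) are non-negative but the stored result is negative: signed overflow. The true value 425839 − (-118073) = 543912 lies outside [-524288, 524287].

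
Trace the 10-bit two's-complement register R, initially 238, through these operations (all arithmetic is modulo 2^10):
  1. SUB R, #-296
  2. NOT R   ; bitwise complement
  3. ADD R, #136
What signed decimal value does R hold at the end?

-399

Start: R = 238 = 0011101110.
R = 238 − (-296) = 534; wraps to -490 = 1000010110
R = NOT 1000010110 = 0111101001 = 489
R = 489 + 136 = 625; wraps to -399 = 1001110001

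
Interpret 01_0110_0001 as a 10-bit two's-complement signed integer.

353

MSB is 0, so the value is non-negative: 0101100001 = 353.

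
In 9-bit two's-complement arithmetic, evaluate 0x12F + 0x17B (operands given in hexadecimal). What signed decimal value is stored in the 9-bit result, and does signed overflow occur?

170; overflow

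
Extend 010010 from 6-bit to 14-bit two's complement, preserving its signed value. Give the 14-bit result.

00000000010010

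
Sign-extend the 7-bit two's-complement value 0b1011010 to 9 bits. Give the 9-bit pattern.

111011010

MSB of 1011010 is 1; replicate it into the new high bits.
11|1011010 → 111011010 (still -38).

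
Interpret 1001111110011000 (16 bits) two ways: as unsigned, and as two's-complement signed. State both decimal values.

Unsigned: 1001111110011000 = 40856.
Signed: MSB=1 → 40856 − 65536 = -24680.

unsigned = 40856, signed = -24680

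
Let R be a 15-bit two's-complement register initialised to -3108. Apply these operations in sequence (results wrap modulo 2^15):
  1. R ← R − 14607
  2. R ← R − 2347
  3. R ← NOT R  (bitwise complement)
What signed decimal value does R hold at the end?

Start: R = -3108 = 111001111011100.
R = -3108 − 14607 = -17715; wraps to 15053 = 011101011001101
R = 15053 − 2347 = 12706 = 011000110100010
R = NOT 011000110100010 = 100111001011101 = -12707

-12707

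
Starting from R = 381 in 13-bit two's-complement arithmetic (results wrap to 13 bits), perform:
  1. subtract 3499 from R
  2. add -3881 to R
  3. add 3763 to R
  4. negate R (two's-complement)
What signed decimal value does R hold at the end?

3236

Start: R = 381 = 0000101111101.
R = 381 − 3499 = -3118 = 1001111010010
R = -3118 + (-3881) = -6999; wraps to 1193 = 0010010101001
R = 1193 + 3763 = 4956; wraps to -3236 = 1001101011100
R = −(-3236) = 3236 = 0110010100100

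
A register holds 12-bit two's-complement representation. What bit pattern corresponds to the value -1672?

100101111000

|-1672| = 1672 = 011010001000 in 12 bits.
Invert the bits: 100101110111. Add 1: 100101111000.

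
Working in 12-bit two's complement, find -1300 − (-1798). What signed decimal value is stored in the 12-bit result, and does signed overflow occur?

498; no overflow

-1300 → 101011101100
-1798 → 100011111010
Subtract via negate-and-add: invert 100011111010 + 1 = 011100000110 (i.e. 1798).
  101011101100
+ 011100000110
= 000111110010  (discard carry-out 1)
Result 000111110010: MSB = 0 → value 498.
Addends (after negating the subtrahend) have opposite signs, so signed overflow cannot occur.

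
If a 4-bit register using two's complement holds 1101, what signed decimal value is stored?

-3

MSB is 1, so the value is negative.
Unsigned reading: 13. Subtract 2^4 = 16: 13 − 16 = -3.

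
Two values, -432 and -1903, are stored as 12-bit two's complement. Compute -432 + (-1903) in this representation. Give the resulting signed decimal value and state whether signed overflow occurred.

1761; overflow

-432 → 111001010000
-1903 → 100010010001
  111001010000
+ 100010010001
= 011011100001  (discard carry-out 1)
Result 011011100001: MSB = 0 → value 1761.
Both addends are negative but the stored result is non-negative: signed overflow. The true value -432 + (-1903) = -2335 lies outside [-2048, 2047].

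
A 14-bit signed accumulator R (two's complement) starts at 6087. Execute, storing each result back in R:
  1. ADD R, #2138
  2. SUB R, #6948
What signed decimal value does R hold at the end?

1277

Start: R = 6087 = 01011111000111.
R = 6087 + 2138 = 8225; wraps to -8159 = 10000000100001
R = -8159 − 6948 = -15107; wraps to 1277 = 00010011111101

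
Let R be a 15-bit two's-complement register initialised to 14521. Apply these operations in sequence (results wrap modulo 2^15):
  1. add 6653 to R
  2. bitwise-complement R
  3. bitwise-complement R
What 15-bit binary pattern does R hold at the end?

Start: R = 14521 = 011100010111001.
R = 14521 + 6653 = 21174; wraps to -11594 = 101001010110110
R = NOT 101001010110110 = 010110101001001 = 11593
R = NOT 010110101001001 = 101001010110110 = -11594

101001010110110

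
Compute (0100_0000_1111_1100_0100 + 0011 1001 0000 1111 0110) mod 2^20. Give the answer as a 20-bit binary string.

  01000000111111000100
+ 00111001000011110110
= 01111010000010111010

01111010000010111010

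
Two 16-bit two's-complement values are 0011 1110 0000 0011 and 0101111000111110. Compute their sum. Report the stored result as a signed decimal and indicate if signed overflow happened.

-25535; overflow

0011 1110 0000 0011 → 0011111000000011 = 15875 (signed)
0101111000111110 = 24126 (signed)
  0011111000000011
+ 0101111000111110
= 1001110001000001
Result 1001110001000001: MSB = 1 → 40001 − 65536 = -25535.
Both addends are non-negative but the stored result is negative: signed overflow. The true value 15875 + 24126 = 40001 lies outside [-32768, 32767].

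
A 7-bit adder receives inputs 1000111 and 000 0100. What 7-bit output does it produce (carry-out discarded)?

1001011

  1000111
+ 0000100
= 1001011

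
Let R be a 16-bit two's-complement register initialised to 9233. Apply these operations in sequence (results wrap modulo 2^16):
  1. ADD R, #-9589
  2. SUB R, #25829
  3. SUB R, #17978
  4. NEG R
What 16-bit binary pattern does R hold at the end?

1010110010000011

Start: R = 9233 = 0010010000010001.
R = 9233 + (-9589) = -356 = 1111111010011100
R = -356 − 25829 = -26185 = 1001100110110111
R = -26185 − 17978 = -44163; wraps to 21373 = 0101001101111101
R = −(21373) = -21373 = 1010110010000011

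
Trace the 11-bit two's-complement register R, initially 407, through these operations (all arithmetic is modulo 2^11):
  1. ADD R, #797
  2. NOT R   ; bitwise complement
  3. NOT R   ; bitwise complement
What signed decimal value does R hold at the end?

Start: R = 407 = 00110010111.
R = 407 + 797 = 1204; wraps to -844 = 10010110100
R = NOT 10010110100 = 01101001011 = 843
R = NOT 01101001011 = 10010110100 = -844

-844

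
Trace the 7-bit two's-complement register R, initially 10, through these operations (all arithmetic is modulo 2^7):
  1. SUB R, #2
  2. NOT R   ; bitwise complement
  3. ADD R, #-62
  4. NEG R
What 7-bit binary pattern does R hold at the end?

1000111

Start: R = 10 = 0001010.
R = 10 − 2 = 8 = 0001000
R = NOT 0001000 = 1110111 = -9
R = -9 + (-62) = -71; wraps to 57 = 0111001
R = −(57) = -57 = 1000111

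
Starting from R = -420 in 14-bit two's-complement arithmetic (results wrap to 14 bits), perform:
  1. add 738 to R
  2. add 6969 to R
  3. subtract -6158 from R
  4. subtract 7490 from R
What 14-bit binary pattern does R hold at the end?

Start: R = -420 = 11111001011100.
R = -420 + 738 = 318 = 00000100111110
R = 318 + 6969 = 7287 = 01110001110111
R = 7287 − (-6158) = 13445; wraps to -2939 = 11010010000101
R = -2939 − 7490 = -10429; wraps to 5955 = 01011101000011

01011101000011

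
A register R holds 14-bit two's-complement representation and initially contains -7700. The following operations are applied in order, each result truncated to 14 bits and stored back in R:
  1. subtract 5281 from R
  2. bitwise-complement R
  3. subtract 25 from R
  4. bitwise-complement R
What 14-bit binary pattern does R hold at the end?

Start: R = -7700 = 10000111101100.
R = -7700 − 5281 = -12981; wraps to 3403 = 00110101001011
R = NOT 00110101001011 = 11001010110100 = -3404
R = -3404 − 25 = -3429 = 11001010011011
R = NOT 11001010011011 = 00110101100100 = 3428

00110101100100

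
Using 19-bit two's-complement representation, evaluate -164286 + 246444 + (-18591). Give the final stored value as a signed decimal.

-164286 + 246444 = 82158 (0010100000011101110)
82158 + (-18591) = 63567 (0001111100001001111)

63567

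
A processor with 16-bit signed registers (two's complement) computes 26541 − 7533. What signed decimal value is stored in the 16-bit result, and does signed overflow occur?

26541 → 0110011110101101
7533 → 0001110101101101
Subtract via negate-and-add: invert 0001110101101101 + 1 = 1110001010010011 (i.e. -7533).
  0110011110101101
+ 1110001010010011
= 0100101001000000  (discard carry-out 1)
Result 0100101001000000: MSB = 0 → value 19008.
Addends (after negating the subtrahend) have opposite signs, so signed overflow cannot occur.

19008; no overflow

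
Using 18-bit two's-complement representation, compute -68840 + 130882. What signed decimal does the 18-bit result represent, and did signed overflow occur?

62042; no overflow

-68840 → 101111001100011000
130882 → 011111111101000010
  101111001100011000
+ 011111111101000010
= 001111001001011010  (discard carry-out 1)
Result 001111001001011010: MSB = 0 → value 62042.
Addends have opposite signs, so signed overflow cannot occur.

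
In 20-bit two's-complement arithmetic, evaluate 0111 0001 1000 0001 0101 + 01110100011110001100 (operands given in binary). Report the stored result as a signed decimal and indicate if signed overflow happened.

-106591; overflow

0111 0001 1000 0001 0101 → 01110001100000010101 = 464917 (signed)
01110100011110001100 = 477068 (signed)
  01110001100000010101
+ 01110100011110001100
= 11100101111110100001
Result 11100101111110100001: MSB = 1 → 941985 − 1048576 = -106591.
Both addends are non-negative but the stored result is negative: signed overflow. The true value 464917 + 477068 = 941985 lies outside [-524288, 524287].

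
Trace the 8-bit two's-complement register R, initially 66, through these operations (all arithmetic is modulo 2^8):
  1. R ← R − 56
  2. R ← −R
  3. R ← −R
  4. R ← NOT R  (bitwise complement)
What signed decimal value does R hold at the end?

Start: R = 66 = 01000010.
R = 66 − 56 = 10 = 00001010
R = −(10) = -10 = 11110110
R = −(-10) = 10 = 00001010
R = NOT 00001010 = 11110101 = -11

-11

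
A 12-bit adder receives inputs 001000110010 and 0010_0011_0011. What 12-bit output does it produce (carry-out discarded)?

010001100101

  001000110010
+ 001000110011
= 010001100101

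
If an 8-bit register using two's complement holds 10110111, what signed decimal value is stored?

MSB is 1, so the value is negative.
Invert: 01001000. Add 1: 01001001 = 73. So the value is −73.

-73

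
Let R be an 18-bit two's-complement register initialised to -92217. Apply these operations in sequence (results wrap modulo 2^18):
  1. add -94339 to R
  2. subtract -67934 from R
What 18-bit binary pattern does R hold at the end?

100011000010100010

Start: R = -92217 = 101001011111000111.
R = -92217 + (-94339) = -186556; wraps to 75588 = 010010011101000100
R = 75588 − (-67934) = 143522; wraps to -118622 = 100011000010100010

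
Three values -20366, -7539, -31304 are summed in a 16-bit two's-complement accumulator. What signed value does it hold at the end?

6327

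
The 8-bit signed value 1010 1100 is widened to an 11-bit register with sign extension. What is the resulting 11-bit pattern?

11110101100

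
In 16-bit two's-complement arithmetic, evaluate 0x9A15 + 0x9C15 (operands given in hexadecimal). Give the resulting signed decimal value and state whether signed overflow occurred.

13866; overflow

0x9A15 = 1001101000010101 = -26091 (signed)
0x9C15 = 1001110000010101 = -25579 (signed)
  1001101000010101
+ 1001110000010101
= 0011011000101010  (discard carry-out 1)
Result 0011011000101010: MSB = 0 → value 13866.
Both addends are negative but the stored result is non-negative: signed overflow. The true value -26091 + (-25579) = -51670 lies outside [-32768, 32767].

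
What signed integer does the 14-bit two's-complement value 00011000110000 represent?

MSB is 0, so the value is non-negative: 00011000110000 = 1584.

1584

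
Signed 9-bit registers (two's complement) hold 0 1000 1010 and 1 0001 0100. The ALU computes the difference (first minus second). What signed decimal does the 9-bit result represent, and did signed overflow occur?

-138; overflow

0 1000 1010 → 010001010 = 138 (signed)
1 0001 0100 → 100010100 = -236 (signed)
Subtract via negate-and-add: invert 100010100 + 1 = 011101100 (i.e. 236).
  010001010
+ 011101100
= 101110110
Result 101110110: MSB = 1 → 374 − 512 = -138.
Both addends (after negating the subtrahend) are non-negative but the stored result is negative: signed overflow. The true value 138 − (-236) = 374 lies outside [-256, 255].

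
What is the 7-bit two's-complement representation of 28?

0011100

28 is non-negative, so write it directly in 7 bits: 0011100.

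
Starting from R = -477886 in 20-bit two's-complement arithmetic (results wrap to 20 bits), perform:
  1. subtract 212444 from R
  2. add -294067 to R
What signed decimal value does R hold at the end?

64179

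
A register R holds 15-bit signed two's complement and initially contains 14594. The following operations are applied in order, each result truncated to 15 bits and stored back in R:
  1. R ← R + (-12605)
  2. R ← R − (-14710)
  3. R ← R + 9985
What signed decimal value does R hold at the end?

-6084

Start: R = 14594 = 011100100000010.
R = 14594 + (-12605) = 1989 = 000011111000101
R = 1989 − (-14710) = 16699; wraps to -16069 = 100000100111011
R = -16069 + 9985 = -6084 = 110100000111100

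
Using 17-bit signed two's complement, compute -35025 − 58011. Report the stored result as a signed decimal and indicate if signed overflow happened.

38036; overflow

-35025 → 10111011100101111
58011 → 01110001010011011
Subtract via negate-and-add: invert 01110001010011011 + 1 = 10001110101100101 (i.e. -58011).
  10111011100101111
+ 10001110101100101
= 01001010010010100  (discard carry-out 1)
Result 01001010010010100: MSB = 0 → value 38036.
Both addends (after negating the subtrahend) are negative but the stored result is non-negative: signed overflow. The true value -35025 − 58011 = -93036 lies outside [-65536, 65535].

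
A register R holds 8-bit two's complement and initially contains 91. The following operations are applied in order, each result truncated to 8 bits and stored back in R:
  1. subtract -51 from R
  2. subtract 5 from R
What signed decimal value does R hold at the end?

-119

Start: R = 91 = 01011011.
R = 91 − (-51) = 142; wraps to -114 = 10001110
R = -114 − 5 = -119 = 10001001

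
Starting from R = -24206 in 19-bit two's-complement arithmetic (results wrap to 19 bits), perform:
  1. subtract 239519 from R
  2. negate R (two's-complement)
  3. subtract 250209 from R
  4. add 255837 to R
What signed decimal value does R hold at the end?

-254935

Start: R = -24206 = 1111010000101110010.
R = -24206 − 239519 = -263725; wraps to 260563 = 0111111100111010011
R = −(260563) = -260563 = 1000000011000101101
R = -260563 − 250209 = -510772; wraps to 13516 = 0000011010011001100
R = 13516 + 255837 = 269353; wraps to -254935 = 1000001110000101001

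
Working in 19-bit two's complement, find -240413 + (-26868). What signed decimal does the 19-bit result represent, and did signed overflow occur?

257007; overflow

-240413 → 1000101010011100011
-26868 → 1111001011100001100
  1000101010011100011
+ 1111001011100001100
= 0111110101111101111  (discard carry-out 1)
Result 0111110101111101111: MSB = 0 → value 257007.
Both addends are negative but the stored result is non-negative: signed overflow. The true value -240413 + (-26868) = -267281 lies outside [-262144, 262143].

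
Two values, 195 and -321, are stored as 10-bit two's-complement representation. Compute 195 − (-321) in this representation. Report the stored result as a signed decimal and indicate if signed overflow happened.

195 → 0011000011
-321 → 1010111111
Subtract via negate-and-add: invert 1010111111 + 1 = 0101000001 (i.e. 321).
  0011000011
+ 0101000001
= 1000000100
Result 1000000100: MSB = 1 → 516 − 1024 = -508.
Both addends (after negating the subtrahend) are non-negative but the stored result is negative: signed overflow. The true value 195 − (-321) = 516 lies outside [-512, 511].

-508; overflow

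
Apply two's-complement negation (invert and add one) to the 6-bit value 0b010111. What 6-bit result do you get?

Invert: 101000. Add 1: 101001.

101001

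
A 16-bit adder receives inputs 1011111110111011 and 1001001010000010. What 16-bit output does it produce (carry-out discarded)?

  1011111110111011
+ 1001001010000010
= 0101001000111101  (discard carry-out 1)

0101001000111101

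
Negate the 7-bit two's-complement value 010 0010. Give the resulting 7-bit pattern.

Invert: 1011101. Add 1: 1011110.
Check: 0100010 = 34, 1011110 = -34.

1011110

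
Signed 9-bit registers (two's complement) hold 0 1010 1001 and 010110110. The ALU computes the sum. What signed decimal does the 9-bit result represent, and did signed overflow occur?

0 1010 1001 → 010101001 = 169 (signed)
010110110 = 182 (signed)
  010101001
+ 010110110
= 101011111
Result 101011111: MSB = 1 → 351 − 512 = -161.
Both addends are non-negative but the stored result is negative: signed overflow. The true value 169 + 182 = 351 lies outside [-256, 255].

-161; overflow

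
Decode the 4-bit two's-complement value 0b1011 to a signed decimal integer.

-5

MSB is 1, so the value is negative.
Invert: 0100. Add 1: 0101 = 5. So the value is −5.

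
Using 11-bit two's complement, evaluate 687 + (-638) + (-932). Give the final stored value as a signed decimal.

-883

687 + (-638) = 49 (00000110001)
49 + (-932) = -883 (10010001101)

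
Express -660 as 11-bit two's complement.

|-660| = 660 = 01010010100 in 11 bits.
Invert the bits: 10101101011. Add 1: 10101101100.

10101101100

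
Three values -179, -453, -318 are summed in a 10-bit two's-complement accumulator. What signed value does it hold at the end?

-179 + (-453) = -632 → wraps to 392 (0110001000)
392 + (-318) = 74 (0001001010)

74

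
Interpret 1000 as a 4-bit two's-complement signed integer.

-8

MSB is 1, so the value is negative.
Unsigned reading: 8. Subtract 2^4 = 16: 8 − 16 = -8.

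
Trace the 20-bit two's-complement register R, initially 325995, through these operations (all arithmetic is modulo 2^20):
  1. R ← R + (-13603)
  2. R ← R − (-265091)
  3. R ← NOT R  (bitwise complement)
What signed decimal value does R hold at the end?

471092

Start: R = 325995 = 01001111100101101011.
R = 325995 + (-13603) = 312392 = 01001100010001001000
R = 312392 − (-265091) = 577483; wraps to -471093 = 10001100111111001011
R = NOT 10001100111111001011 = 01110011000000110100 = 471092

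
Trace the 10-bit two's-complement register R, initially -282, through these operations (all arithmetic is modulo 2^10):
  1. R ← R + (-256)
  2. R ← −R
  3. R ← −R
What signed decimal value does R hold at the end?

Start: R = -282 = 1011100110.
R = -282 + (-256) = -538; wraps to 486 = 0111100110
R = −(486) = -486 = 1000011010
R = −(-486) = 486 = 0111100110

486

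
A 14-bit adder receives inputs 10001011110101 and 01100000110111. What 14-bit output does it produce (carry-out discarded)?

11101100101100

  10001011110101
+ 01100000110111
= 11101100101100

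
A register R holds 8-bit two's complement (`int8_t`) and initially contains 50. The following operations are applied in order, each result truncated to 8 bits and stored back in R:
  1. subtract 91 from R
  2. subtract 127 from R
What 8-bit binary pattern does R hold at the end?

01011000

Start: R = 50 = 00110010.
R = 50 − 91 = -41 = 11010111
R = -41 − 127 = -168; wraps to 88 = 01011000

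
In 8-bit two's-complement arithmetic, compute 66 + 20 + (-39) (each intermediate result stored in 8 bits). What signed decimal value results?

47

66 + 20 = 86 (01010110)
86 + (-39) = 47 (00101111)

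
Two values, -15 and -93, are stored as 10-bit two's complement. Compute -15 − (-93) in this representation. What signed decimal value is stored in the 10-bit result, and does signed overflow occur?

-15 → 1111110001
-93 → 1110100011
Subtract via negate-and-add: invert 1110100011 + 1 = 0001011101 (i.e. 93).
  1111110001
+ 0001011101
= 0001001110  (discard carry-out 1)
Result 0001001110: MSB = 0 → value 78.
Addends (after negating the subtrahend) have opposite signs, so signed overflow cannot occur.

78; no overflow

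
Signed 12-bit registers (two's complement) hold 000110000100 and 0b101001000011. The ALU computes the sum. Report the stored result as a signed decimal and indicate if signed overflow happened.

-1081; no overflow

000110000100 = 388 (signed)
0b101001000011 → 101001000011 = -1469 (signed)
  000110000100
+ 101001000011
= 101111000111
Result 101111000111: MSB = 1 → 3015 − 4096 = -1081.
Addends have opposite signs, so signed overflow cannot occur.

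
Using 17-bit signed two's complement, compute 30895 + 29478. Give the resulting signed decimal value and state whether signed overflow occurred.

60373; no overflow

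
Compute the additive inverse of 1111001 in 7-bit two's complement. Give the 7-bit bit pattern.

0000111

Invert: 0000110. Add 1: 0000111.
Check: 1111001 = -7, 0000111 = 7.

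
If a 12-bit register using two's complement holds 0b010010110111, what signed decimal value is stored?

MSB is 0, so the value is non-negative: 010010110111 = 1207.

1207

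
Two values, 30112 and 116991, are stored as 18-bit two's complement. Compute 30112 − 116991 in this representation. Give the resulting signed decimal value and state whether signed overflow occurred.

30112 → 000111010110100000
116991 → 011100100011111111
Subtract via negate-and-add: invert 011100100011111111 + 1 = 100011011100000001 (i.e. -116991).
  000111010110100000
+ 100011011100000001
= 101010110010100001
Result 101010110010100001: MSB = 1 → 175265 − 262144 = -86879.
Addends (after negating the subtrahend) have opposite signs, so signed overflow cannot occur.

-86879; no overflow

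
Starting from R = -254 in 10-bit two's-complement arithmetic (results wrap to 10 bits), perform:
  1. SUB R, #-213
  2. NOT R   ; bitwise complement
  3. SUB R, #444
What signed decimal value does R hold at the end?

Start: R = -254 = 1100000010.
R = -254 − (-213) = -41 = 1111010111
R = NOT 1111010111 = 0000101000 = 40
R = 40 − 444 = -404 = 1001101100

-404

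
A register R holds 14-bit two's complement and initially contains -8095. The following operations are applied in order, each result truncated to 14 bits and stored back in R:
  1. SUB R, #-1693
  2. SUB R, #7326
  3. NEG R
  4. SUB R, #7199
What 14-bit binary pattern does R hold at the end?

01100110000001

Start: R = -8095 = 10000001100001.
R = -8095 − (-1693) = -6402 = 10011011111110
R = -6402 − 7326 = -13728; wraps to 2656 = 00101001100000
R = −(2656) = -2656 = 11010110100000
R = -2656 − 7199 = -9855; wraps to 6529 = 01100110000001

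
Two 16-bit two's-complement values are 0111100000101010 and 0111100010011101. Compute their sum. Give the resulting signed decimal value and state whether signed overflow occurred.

-3897; overflow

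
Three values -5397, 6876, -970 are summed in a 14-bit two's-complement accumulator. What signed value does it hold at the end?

-5397 + 6876 = 1479 (00010111000111)
1479 + (-970) = 509 (00000111111101)

509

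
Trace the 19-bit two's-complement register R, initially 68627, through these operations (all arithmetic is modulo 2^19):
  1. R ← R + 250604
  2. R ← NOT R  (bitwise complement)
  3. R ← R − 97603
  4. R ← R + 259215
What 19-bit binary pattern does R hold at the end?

Start: R = 68627 = 0010000110000010011.
R = 68627 + 250604 = 319231; wraps to -205057 = 1001101111011111111
R = NOT 1001101111011111111 = 0110010000100000000 = 205056
R = 205056 − 97603 = 107453 = 0011010001110111101
R = 107453 + 259215 = 366668; wraps to -157620 = 1011001100001001100

1011001100001001100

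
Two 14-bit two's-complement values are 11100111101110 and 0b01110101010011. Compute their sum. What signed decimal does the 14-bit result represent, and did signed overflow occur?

5953; no overflow

11100111101110 = -1554 (signed)
0b01110101010011 → 01110101010011 = 7507 (signed)
  11100111101110
+ 01110101010011
= 01011101000001  (discard carry-out 1)
Result 01011101000001: MSB = 0 → value 5953.
Addends have opposite signs, so signed overflow cannot occur.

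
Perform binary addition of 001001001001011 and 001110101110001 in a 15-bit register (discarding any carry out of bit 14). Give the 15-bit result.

  001001001001011
+ 001110101110001
= 010111110111100

010111110111100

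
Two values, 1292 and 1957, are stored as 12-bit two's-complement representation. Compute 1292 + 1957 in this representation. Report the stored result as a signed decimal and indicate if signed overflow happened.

1292 → 010100001100
1957 → 011110100101
  010100001100
+ 011110100101
= 110010110001
Result 110010110001: MSB = 1 → 3249 − 4096 = -847.
Both addends are non-negative but the stored result is negative: signed overflow. The true value 1292 + 1957 = 3249 lies outside [-2048, 2047].

-847; overflow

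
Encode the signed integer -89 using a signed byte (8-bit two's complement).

|-89| = 89 = 01011001 in 8 bits.
Invert the bits: 10100110. Add 1: 10100111.
Check: 10100111 reads as 167 − 256 = -89.

10100111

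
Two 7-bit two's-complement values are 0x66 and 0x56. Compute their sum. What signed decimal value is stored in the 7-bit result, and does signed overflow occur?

0x66 = 1100110 = -26 (signed)
0x56 = 1010110 = -42 (signed)
  1100110
+ 1010110
= 0111100  (discard carry-out 1)
Result 0111100: MSB = 0 → value 60.
Both addends are negative but the stored result is non-negative: signed overflow. The true value -26 + (-42) = -68 lies outside [-64, 63].

60; overflow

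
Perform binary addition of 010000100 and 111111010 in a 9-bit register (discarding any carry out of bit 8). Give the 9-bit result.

001111110

  010000100
+ 111111010
= 001111110  (discard carry-out 1)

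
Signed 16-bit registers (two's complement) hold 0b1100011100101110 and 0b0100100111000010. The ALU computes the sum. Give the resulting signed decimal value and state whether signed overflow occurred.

0b1100011100101110 → 1100011100101110 = -14546 (signed)
0b0100100111000010 → 0100100111000010 = 18882 (signed)
  1100011100101110
+ 0100100111000010
= 0001000011110000  (discard carry-out 1)
Result 0001000011110000: MSB = 0 → value 4336.
Addends have opposite signs, so signed overflow cannot occur.

4336; no overflow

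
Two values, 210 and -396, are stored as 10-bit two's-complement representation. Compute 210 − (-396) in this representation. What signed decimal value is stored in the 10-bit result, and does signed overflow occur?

210 → 0011010010
-396 → 1001110100
Subtract via negate-and-add: invert 1001110100 + 1 = 0110001100 (i.e. 396).
  0011010010
+ 0110001100
= 1001011110
Result 1001011110: MSB = 1 → 606 − 1024 = -418.
Both addends (after negating the subtrahend) are non-negative but the stored result is negative: signed overflow. The true value 210 − (-396) = 606 lies outside [-512, 511].

-418; overflow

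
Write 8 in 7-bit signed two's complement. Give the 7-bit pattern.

0001000

8 is non-negative, so write it directly in 7 bits: 0001000.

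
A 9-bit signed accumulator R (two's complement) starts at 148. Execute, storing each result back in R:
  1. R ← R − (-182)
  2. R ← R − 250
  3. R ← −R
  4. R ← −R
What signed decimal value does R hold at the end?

Start: R = 148 = 010010100.
R = 148 − (-182) = 330; wraps to -182 = 101001010
R = -182 − 250 = -432; wraps to 80 = 001010000
R = −(80) = -80 = 110110000
R = −(-80) = 80 = 001010000

80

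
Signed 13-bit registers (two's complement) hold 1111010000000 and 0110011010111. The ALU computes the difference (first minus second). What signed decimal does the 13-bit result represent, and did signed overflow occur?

1111010000000 = -384 (signed)
0110011010111 = 3287 (signed)
Subtract via negate-and-add: invert 0110011010111 + 1 = 1001100101001 (i.e. -3287).
  1111010000000
+ 1001100101001
= 1000110101001  (discard carry-out 1)
Result 1000110101001: MSB = 1 → 4521 − 8192 = -3671.
Both addends (after negating the subtrahend) are negative and so is the stored result: no signed overflow.

-3671; no overflow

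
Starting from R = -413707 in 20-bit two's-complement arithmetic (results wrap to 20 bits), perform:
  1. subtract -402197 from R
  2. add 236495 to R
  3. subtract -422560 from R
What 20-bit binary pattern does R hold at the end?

10011110000101111001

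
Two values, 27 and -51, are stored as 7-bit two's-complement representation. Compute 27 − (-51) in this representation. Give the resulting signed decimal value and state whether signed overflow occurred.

-50; overflow

27 → 0011011
-51 → 1001101
Subtract via negate-and-add: invert 1001101 + 1 = 0110011 (i.e. 51).
  0011011
+ 0110011
= 1001110
Result 1001110: MSB = 1 → 78 − 128 = -50.
Both addends (after negating the subtrahend) are non-negative but the stored result is negative: signed overflow. The true value 27 − (-51) = 78 lies outside [-64, 63].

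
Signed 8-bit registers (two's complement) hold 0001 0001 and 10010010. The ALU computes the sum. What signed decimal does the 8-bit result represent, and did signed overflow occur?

-93; no overflow

0001 0001 → 00010001 = 17 (signed)
10010010 = -110 (signed)
  00010001
+ 10010010
= 10100011
Result 10100011: MSB = 1 → 163 − 256 = -93.
Addends have opposite signs, so signed overflow cannot occur.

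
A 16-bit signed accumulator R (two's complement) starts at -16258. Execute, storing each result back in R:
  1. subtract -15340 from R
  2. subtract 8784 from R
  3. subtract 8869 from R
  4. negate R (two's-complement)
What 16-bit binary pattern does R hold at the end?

0100100010001011

Start: R = -16258 = 1100000001111110.
R = -16258 − (-15340) = -918 = 1111110001101010
R = -918 − 8784 = -9702 = 1101101000011010
R = -9702 − 8869 = -18571 = 1011011101110101
R = −(-18571) = 18571 = 0100100010001011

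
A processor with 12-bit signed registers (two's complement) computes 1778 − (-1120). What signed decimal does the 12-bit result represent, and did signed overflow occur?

-1198; overflow

1778 → 011011110010
-1120 → 101110100000
Subtract via negate-and-add: invert 101110100000 + 1 = 010001100000 (i.e. 1120).
  011011110010
+ 010001100000
= 101101010010
Result 101101010010: MSB = 1 → 2898 − 4096 = -1198.
Both addends (after negating the subtrahend) are non-negative but the stored result is negative: signed overflow. The true value 1778 − (-1120) = 2898 lies outside [-2048, 2047].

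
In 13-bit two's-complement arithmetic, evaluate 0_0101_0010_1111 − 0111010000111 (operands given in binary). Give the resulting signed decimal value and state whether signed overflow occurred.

-2392; no overflow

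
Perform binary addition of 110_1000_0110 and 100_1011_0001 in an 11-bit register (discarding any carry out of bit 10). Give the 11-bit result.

01100110111

  11010000110
+ 10010110001
= 01100110111  (discard carry-out 1)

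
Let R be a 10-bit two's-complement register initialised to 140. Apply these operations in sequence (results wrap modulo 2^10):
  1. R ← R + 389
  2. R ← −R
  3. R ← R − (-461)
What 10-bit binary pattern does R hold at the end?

Start: R = 140 = 0010001100.
R = 140 + 389 = 529; wraps to -495 = 1000010001
R = −(-495) = 495 = 0111101111
R = 495 − (-461) = 956; wraps to -68 = 1110111100

1110111100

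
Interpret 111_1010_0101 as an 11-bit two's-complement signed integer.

MSB is 1, so the value is negative.
Invert: 00001011010. Add 1: 00001011011 = 91. So the value is −91.

-91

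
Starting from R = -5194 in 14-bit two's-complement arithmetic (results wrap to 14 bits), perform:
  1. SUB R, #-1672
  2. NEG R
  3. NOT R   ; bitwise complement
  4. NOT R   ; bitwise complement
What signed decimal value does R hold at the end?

Start: R = -5194 = 10101110110110.
R = -5194 − (-1672) = -3522 = 11001000111110
R = −(-3522) = 3522 = 00110111000010
R = NOT 00110111000010 = 11001000111101 = -3523
R = NOT 11001000111101 = 00110111000010 = 3522

3522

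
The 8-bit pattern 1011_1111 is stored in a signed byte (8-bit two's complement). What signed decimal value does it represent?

MSB is 1, so the value is negative.
Invert: 01000000. Add 1: 01000001 = 65. So the value is −65.

-65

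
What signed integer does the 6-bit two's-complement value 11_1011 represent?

MSB is 1, so the value is negative.
Unsigned reading: 59. Subtract 2^6 = 64: 59 − 64 = -5.

-5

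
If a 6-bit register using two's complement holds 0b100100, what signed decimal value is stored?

MSB is 1, so the value is negative.
Unsigned reading: 36. Subtract 2^6 = 64: 36 − 64 = -28.

-28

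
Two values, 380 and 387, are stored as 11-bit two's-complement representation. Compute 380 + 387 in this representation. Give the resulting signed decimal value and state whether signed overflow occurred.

380 → 00101111100
387 → 00110000011
  00101111100
+ 00110000011
= 01011111111
Result 01011111111: MSB = 0 → value 767.
Both addends are non-negative and so is the stored result: no signed overflow.

767; no overflow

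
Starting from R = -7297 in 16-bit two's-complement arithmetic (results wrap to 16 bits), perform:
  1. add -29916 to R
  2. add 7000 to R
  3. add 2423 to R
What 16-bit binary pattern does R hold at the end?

1001001101110010

Start: R = -7297 = 1110001101111111.
R = -7297 + (-29916) = -37213; wraps to 28323 = 0110111010100011
R = 28323 + 7000 = 35323; wraps to -30213 = 1000100111111011
R = -30213 + 2423 = -27790 = 1001001101110010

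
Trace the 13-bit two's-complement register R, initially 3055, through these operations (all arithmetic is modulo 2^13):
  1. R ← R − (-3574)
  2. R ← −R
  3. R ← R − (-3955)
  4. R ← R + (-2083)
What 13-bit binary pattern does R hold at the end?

Start: R = 3055 = 0101111101111.
R = 3055 − (-3574) = 6629; wraps to -1563 = 1100111100101
R = −(-1563) = 1563 = 0011000011011
R = 1563 − (-3955) = 5518; wraps to -2674 = 1010110001110
R = -2674 + (-2083) = -4757; wraps to 3435 = 0110101101011

0110101101011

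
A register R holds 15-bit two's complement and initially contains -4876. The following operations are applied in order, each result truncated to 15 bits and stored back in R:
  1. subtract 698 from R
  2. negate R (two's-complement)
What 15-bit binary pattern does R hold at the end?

Start: R = -4876 = 110110011110100.
R = -4876 − 698 = -5574 = 110101000111010
R = −(-5574) = 5574 = 001010111000110

001010111000110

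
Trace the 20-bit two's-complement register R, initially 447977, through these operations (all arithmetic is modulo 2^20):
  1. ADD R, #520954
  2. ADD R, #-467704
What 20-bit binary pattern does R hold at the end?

01111010010111101011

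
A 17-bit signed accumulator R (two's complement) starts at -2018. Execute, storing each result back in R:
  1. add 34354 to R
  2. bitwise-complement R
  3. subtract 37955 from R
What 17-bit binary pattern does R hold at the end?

Start: R = -2018 = 11111100000011110.
R = -2018 + 34354 = 32336 = 00111111001010000
R = NOT 00111111001010000 = 11000000110101111 = -32337
R = -32337 − 37955 = -70292; wraps to 60780 = 01110110101101100

01110110101101100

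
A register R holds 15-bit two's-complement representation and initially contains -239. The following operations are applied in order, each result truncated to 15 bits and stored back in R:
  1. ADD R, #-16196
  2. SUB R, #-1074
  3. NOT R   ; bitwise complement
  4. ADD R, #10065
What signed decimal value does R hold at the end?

Start: R = -239 = 111111100010001.
R = -239 + (-16196) = -16435; wraps to 16333 = 011111111001101
R = 16333 − (-1074) = 17407; wraps to -15361 = 100001111111111
R = NOT 100001111111111 = 011110000000000 = 15360
R = 15360 + 10065 = 25425; wraps to -7343 = 110001101010001

-7343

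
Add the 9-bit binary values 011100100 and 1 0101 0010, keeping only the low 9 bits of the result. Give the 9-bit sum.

000110110

  011100100
+ 101010010
= 000110110  (discard carry-out 1)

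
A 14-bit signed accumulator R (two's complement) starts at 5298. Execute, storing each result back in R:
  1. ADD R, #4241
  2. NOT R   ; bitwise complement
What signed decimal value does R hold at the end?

Start: R = 5298 = 01010010110010.
R = 5298 + 4241 = 9539; wraps to -6845 = 10010101000011
R = NOT 10010101000011 = 01101010111100 = 6844

6844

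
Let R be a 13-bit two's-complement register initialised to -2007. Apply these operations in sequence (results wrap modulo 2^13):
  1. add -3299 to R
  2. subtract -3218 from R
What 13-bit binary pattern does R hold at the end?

1011111011000

Start: R = -2007 = 1100000101001.
R = -2007 + (-3299) = -5306; wraps to 2886 = 0101101000110
R = 2886 − (-3218) = 6104; wraps to -2088 = 1011111011000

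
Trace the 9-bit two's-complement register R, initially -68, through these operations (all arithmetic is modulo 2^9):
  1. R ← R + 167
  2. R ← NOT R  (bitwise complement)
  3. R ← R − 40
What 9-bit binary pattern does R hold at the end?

Start: R = -68 = 110111100.
R = -68 + 167 = 99 = 001100011
R = NOT 001100011 = 110011100 = -100
R = -100 − 40 = -140 = 101110100

101110100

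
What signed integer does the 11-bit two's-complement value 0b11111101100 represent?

MSB is 1, so the value is negative.
Unsigned reading: 2028. Subtract 2^11 = 2048: 2028 − 2048 = -20.

-20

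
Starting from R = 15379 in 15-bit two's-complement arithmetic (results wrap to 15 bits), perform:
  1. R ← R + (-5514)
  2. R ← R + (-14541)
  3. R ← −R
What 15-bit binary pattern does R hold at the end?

Start: R = 15379 = 011110000010011.
R = 15379 + (-5514) = 9865 = 010011010001001
R = 9865 + (-14541) = -4676 = 110110110111100
R = −(-4676) = 4676 = 001001001000100

001001001000100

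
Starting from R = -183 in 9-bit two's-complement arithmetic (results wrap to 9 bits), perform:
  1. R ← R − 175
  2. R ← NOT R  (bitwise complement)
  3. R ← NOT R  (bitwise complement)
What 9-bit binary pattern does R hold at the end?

010011010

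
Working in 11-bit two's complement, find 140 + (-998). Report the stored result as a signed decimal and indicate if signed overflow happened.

140 → 00010001100
-998 → 10000011010
  00010001100
+ 10000011010
= 10010100110
Result 10010100110: MSB = 1 → 1190 − 2048 = -858.
Addends have opposite signs, so signed overflow cannot occur.

-858; no overflow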